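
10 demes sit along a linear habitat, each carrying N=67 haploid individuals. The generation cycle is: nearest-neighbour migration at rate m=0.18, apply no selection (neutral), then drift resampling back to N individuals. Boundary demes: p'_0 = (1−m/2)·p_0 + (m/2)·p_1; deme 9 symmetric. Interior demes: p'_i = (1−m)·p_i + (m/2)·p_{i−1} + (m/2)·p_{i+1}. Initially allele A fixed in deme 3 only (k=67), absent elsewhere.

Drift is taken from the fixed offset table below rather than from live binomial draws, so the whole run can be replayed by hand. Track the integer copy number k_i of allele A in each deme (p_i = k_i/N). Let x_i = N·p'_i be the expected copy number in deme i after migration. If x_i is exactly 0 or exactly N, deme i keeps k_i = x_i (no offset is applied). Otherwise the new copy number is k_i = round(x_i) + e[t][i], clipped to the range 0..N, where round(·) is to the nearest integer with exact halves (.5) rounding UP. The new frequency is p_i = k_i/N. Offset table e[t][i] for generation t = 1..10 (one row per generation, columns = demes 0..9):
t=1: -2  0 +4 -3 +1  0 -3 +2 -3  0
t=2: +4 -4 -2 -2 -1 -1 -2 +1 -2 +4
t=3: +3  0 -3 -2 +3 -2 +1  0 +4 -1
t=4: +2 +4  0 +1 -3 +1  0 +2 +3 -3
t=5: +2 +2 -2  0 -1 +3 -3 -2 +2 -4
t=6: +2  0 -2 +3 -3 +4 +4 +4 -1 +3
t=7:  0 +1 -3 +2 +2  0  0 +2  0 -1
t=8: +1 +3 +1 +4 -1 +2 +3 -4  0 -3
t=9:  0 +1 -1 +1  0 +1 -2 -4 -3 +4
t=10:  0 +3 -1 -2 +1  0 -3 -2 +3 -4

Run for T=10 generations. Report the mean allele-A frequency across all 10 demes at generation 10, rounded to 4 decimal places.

t=0: k=[0 0 0 67 0 0 0 0 0 0]
t=1: x=[0.0000 0.0000 6.0300 54.9400 6.0300 0.0000 0.0000 0.0000 0.0000 0.0000] k=[0 0 10 52 7 0 0 0 0 0]
t=2: x=[0.0000 0.9000 12.8800 44.1700 10.4200 0.6300 0.0000 0.0000 0.0000 0.0000] k=[0 0 11 42 9 0 0 0 0 0]
t=3: x=[0.0000 0.9900 12.8000 36.2400 11.1600 0.8100 0.0000 0.0000 0.0000 0.0000] k=[0 1 10 34 14 0 0 0 0 0]
t=4: x=[0.0900 1.7200 11.3500 30.0400 14.5400 1.2600 0.0000 0.0000 0.0000 0.0000] k=[2 6 11 31 12 2 0 0 0 0]
t=5: x=[2.3600 6.0900 12.3500 27.4900 12.8100 2.7200 0.1800 0.0000 0.0000 0.0000] k=[4 8 10 27 12 6 0 0 0 0]
t=6: x=[4.3600 7.8200 11.3500 24.1200 12.8100 6.0000 0.5400 0.0000 0.0000 0.0000] k=[6 8 9 27 10 10 5 0 0 0]
t=7: x=[6.1800 7.9100 10.5300 23.8500 11.5300 9.5500 5.0000 0.4500 0.0000 0.0000] k=[6 9 8 26 14 10 5 2 0 0]
t=8: x=[6.2700 8.6400 9.7100 23.3000 14.7200 9.9100 5.1800 2.0900 0.1800 0.0000] k=[7 12 11 27 14 12 8 0 0 0]
t=9: x=[7.4500 11.4600 12.5300 24.3900 14.9900 11.8200 7.6400 0.7200 0.0000 0.0000] k=[7 12 12 25 15 13 6 0 0 0]
t=10: x=[7.4500 11.5500 13.1700 22.9300 15.7200 12.5500 6.0900 0.5400 0.0000 0.0000] k=[7 15 12 21 17 13 3 0 0 0]

0.1313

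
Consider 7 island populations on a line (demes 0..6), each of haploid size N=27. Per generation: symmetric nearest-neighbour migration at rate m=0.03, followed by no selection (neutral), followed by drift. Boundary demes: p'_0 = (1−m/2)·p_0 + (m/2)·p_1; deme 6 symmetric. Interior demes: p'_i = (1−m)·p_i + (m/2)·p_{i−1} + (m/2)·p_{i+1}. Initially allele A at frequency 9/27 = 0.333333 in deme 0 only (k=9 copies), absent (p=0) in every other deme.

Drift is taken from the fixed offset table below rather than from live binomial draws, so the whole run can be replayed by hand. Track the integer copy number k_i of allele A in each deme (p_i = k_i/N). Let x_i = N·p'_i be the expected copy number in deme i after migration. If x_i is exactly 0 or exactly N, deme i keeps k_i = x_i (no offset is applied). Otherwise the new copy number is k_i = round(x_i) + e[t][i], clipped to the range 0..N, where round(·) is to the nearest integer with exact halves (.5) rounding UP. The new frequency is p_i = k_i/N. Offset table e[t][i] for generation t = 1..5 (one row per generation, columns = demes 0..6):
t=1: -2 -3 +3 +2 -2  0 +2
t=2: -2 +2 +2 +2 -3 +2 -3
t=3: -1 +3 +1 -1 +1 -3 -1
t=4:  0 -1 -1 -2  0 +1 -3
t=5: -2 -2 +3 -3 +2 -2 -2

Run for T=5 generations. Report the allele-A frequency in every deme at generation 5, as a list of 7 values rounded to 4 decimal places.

[0.0741, 0.0741, 0.1111, 0.0000, 0.0000, 0.0000, 0.0000]

t=0: k=[9 0 0 0 0 0 0]
t=1: x=[8.8650 0.1350 0.0000 0.0000 0.0000 0.0000 0.0000] k=[7 0 0 0 0 0 0]
t=2: x=[6.8950 0.1050 0.0000 0.0000 0.0000 0.0000 0.0000] k=[5 2 0 0 0 0 0]
t=3: x=[4.9550 2.0150 0.0300 0.0000 0.0000 0.0000 0.0000] k=[4 5 1 0 0 0 0]
t=4: x=[4.0150 4.9250 1.0450 0.0150 0.0000 0.0000 0.0000] k=[4 4 0 0 0 0 0]
t=5: x=[4.0000 3.9400 0.0600 0.0000 0.0000 0.0000 0.0000] k=[2 2 3 0 0 0 0]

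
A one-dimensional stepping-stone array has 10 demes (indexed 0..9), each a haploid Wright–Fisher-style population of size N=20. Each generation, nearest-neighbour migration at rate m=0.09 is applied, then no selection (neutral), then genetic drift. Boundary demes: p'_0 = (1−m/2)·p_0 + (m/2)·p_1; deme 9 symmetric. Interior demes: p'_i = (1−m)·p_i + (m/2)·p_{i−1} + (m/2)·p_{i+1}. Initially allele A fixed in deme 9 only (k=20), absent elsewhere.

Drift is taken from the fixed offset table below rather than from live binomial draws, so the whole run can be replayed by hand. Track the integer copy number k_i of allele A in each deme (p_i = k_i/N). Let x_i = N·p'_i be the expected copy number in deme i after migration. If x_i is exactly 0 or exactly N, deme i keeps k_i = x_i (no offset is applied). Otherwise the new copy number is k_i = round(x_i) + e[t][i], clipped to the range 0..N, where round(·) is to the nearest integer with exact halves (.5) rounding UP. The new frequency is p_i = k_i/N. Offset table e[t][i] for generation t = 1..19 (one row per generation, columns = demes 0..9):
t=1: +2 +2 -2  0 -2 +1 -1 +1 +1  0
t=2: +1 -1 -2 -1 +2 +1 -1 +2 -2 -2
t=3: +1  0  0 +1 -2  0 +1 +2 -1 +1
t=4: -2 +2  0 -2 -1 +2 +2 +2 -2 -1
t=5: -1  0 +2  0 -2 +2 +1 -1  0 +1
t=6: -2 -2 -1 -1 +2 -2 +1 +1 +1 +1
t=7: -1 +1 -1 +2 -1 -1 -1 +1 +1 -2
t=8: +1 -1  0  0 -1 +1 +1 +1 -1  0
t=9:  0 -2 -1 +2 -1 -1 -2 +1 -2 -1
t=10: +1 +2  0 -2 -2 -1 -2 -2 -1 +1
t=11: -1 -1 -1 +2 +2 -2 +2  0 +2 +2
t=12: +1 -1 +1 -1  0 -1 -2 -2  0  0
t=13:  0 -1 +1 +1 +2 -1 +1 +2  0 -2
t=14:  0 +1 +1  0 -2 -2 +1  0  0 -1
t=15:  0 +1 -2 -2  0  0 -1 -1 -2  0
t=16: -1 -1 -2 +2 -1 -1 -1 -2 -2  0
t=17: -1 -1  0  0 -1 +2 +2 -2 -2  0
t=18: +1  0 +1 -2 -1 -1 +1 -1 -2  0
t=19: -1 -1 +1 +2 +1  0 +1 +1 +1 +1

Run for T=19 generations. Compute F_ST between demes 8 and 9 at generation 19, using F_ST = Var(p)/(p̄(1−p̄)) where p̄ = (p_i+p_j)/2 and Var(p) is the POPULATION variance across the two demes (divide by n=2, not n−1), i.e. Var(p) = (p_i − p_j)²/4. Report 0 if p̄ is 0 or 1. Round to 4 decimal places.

0.3447

t=0: k=[0 0 0 0 0 0 0 0 0 20]
t=1: x=[0.0000 0.0000 0.0000 0.0000 0.0000 0.0000 0.0000 0.0000 0.9000 19.1000] k=[0 0 0 0 0 0 0 0 2 19]
t=2: x=[0.0000 0.0000 0.0000 0.0000 0.0000 0.0000 0.0000 0.0900 2.6750 18.2350] k=[0 0 0 0 0 0 0 2 1 16]
t=3: x=[0.0000 0.0000 0.0000 0.0000 0.0000 0.0000 0.0900 1.8650 1.7200 15.3250] k=[0 0 0 0 0 0 1 4 1 16]
t=4: x=[0.0000 0.0000 0.0000 0.0000 0.0000 0.0450 1.0900 3.7300 1.8100 15.3250] k=[0 0 0 0 0 2 3 6 0 14]
t=5: x=[0.0000 0.0000 0.0000 0.0000 0.0900 1.9550 3.0900 5.5950 0.9000 13.3700] k=[0 0 0 0 0 4 4 5 1 14]
t=6: x=[0.0000 0.0000 0.0000 0.0000 0.1800 3.8200 4.0450 4.7750 1.7650 13.4150] k=[0 0 0 0 2 2 5 6 3 14]
t=7: x=[0.0000 0.0000 0.0000 0.0900 1.9100 2.1350 4.9100 5.8200 3.6300 13.5050] k=[0 0 0 2 1 1 4 7 5 12]
t=8: x=[0.0000 0.0000 0.0900 1.8650 1.0450 1.1350 4.0000 6.7750 5.4050 11.6850] k=[0 0 0 2 0 2 5 8 4 12]
t=9: x=[0.0000 0.0000 0.0900 1.8200 0.1800 2.0450 5.0000 7.6850 4.5400 11.6400] k=[0 0 0 4 0 1 3 9 3 11]
t=10: x=[0.0000 0.0000 0.1800 3.6400 0.2250 1.0450 3.1800 8.4600 3.6300 10.6400] k=[0 0 0 2 0 0 1 6 3 12]
t=11: x=[0.0000 0.0000 0.0900 1.8200 0.0900 0.0450 1.1800 5.6400 3.5400 11.5950] k=[0 0 0 4 2 0 3 6 6 14]
t=12: x=[0.0000 0.0000 0.1800 3.7300 2.0000 0.2250 3.0000 5.8650 6.3600 13.6400] k=[0 0 1 3 2 0 1 4 6 14]
t=13: x=[0.0000 0.0450 1.0450 2.8650 1.9550 0.1350 1.0900 3.9550 6.2700 13.6400] k=[0 0 2 4 4 0 2 6 6 12]
t=14: x=[0.0000 0.0900 2.0000 3.9100 3.8200 0.2700 2.0900 5.8200 6.2700 11.7300] k=[0 1 3 4 2 0 3 6 6 11]
t=15: x=[0.0450 1.0450 2.9550 3.8650 2.0000 0.2250 3.0000 5.8650 6.2250 10.7750] k=[0 2 1 2 2 0 2 5 4 11]
t=16: x=[0.0900 1.8650 1.0900 1.9550 1.9100 0.1800 2.0450 4.8200 4.3600 10.6850] k=[0 1 0 4 1 0 1 3 2 11]
t=17: x=[0.0450 0.9100 0.2250 3.6850 1.0900 0.0900 1.0450 2.8650 2.4500 10.5950] k=[0 0 0 4 0 2 3 1 0 11]
t=18: x=[0.0000 0.0000 0.1800 3.6400 0.2700 1.9550 2.8650 1.0450 0.5400 10.5050] k=[0 0 1 2 0 1 4 0 0 11]
t=19: x=[0.0000 0.0450 1.0000 1.8650 0.1350 1.0900 3.6850 0.1800 0.4950 10.5050] k=[0 0 2 4 1 1 5 1 1 12]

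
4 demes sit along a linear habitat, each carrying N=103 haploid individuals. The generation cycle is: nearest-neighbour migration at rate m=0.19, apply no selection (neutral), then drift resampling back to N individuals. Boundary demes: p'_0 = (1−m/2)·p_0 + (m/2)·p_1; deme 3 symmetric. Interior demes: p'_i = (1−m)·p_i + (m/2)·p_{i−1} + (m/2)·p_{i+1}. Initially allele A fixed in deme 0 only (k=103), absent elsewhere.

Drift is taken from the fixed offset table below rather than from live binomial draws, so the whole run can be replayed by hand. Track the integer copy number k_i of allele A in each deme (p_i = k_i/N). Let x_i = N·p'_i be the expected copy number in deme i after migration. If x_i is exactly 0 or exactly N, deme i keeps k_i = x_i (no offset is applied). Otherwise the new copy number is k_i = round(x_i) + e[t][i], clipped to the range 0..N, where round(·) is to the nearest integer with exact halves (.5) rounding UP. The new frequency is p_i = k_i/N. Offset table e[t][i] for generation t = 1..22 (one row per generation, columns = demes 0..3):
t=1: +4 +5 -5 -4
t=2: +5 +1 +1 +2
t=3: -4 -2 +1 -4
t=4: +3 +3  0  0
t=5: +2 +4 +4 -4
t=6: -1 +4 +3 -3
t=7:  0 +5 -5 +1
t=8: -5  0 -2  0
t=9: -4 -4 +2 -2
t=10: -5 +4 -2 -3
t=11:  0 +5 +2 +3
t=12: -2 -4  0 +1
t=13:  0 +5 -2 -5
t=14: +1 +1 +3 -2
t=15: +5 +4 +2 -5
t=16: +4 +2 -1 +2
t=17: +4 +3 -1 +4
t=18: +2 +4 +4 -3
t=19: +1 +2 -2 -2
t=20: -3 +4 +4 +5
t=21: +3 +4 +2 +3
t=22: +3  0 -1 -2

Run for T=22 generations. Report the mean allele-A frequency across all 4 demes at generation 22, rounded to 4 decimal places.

t=0: k=[103 0 0 0]
t=1: x=[93.2150 9.7850 0.0000 0.0000] k=[97 15 0 0]
t=2: x=[89.2100 21.3650 1.4250 0.0000] k=[94 22 2 0]
t=3: x=[87.1600 26.9400 3.7100 0.1900] k=[83 25 5 0]
t=4: x=[77.4900 28.6100 6.4250 0.4750] k=[80 32 6 0]
t=5: x=[75.4400 34.0900 7.9000 0.5700] k=[77 38 12 0]
t=6: x=[73.2950 39.2350 13.3300 1.1400] k=[72 43 16 0]
t=7: x=[69.2450 43.1900 17.0450 1.5200] k=[69 48 12 3]
t=8: x=[67.0050 46.5750 14.5650 3.8550] k=[62 47 13 4]
t=9: x=[60.5750 45.1950 15.3750 4.8550] k=[57 41 17 3]
t=10: x=[55.4800 40.2400 17.9500 4.3300] k=[50 44 16 1]
t=11: x=[49.4300 41.9100 17.2350 2.4250] k=[49 47 19 5]
t=12: x=[48.8100 44.5300 20.3300 6.3300] k=[47 41 20 7]
t=13: x=[46.4300 39.5750 20.7600 8.2350] k=[46 45 19 3]
t=14: x=[45.9050 42.6250 19.9500 4.5200] k=[47 44 23 3]
t=15: x=[46.7150 42.2900 23.0950 4.9000] k=[52 46 25 0]
t=16: x=[51.4300 44.5750 24.6200 2.3750] k=[55 47 24 4]
t=17: x=[54.2400 45.5750 24.2850 5.9000] k=[58 49 23 10]
t=18: x=[57.1450 47.3850 24.2350 11.2350] k=[59 51 28 8]
t=19: x=[58.2400 49.5750 28.2850 9.9000] k=[59 52 26 8]
t=20: x=[58.3350 50.1950 26.7600 9.7100] k=[55 54 31 15]
t=21: x=[54.9050 51.9100 31.6650 16.5200] k=[58 56 34 20]
t=22: x=[57.8100 54.1000 34.7600 21.3300] k=[61 54 34 19]

0.4078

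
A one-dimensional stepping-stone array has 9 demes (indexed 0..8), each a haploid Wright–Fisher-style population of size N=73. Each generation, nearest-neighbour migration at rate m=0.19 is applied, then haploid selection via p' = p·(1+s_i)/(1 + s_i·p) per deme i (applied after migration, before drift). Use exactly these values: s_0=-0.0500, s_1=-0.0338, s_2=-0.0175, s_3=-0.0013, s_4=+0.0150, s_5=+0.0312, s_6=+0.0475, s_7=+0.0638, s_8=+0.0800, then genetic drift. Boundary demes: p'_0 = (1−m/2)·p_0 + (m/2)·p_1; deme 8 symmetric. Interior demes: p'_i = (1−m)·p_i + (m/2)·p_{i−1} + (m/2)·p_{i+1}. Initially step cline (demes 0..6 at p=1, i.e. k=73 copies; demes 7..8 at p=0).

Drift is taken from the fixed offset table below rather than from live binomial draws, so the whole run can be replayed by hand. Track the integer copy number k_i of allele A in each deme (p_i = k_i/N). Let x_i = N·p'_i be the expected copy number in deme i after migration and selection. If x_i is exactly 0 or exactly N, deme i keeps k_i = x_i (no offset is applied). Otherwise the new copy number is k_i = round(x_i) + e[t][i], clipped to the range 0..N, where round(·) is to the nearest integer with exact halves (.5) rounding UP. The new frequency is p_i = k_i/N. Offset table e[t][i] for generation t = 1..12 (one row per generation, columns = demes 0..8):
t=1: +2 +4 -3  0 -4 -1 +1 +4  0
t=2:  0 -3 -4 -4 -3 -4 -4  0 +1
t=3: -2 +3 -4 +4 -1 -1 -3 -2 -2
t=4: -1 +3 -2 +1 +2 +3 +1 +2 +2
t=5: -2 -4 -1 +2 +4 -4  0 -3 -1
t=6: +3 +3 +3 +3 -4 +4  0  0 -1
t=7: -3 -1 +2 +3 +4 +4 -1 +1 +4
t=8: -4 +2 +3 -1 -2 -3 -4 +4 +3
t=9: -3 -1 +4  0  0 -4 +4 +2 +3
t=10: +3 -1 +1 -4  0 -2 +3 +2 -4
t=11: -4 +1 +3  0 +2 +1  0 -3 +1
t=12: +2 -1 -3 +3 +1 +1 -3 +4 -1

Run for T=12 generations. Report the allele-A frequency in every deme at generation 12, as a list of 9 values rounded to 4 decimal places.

t=0: k=[73 73 73 73 73 73 73 0 0]
t=1: x=[73.0000 73.0000 73.0000 73.0000 73.0000 73.0000 66.3508 7.3330 0.0000] k=[73 73 73 73 73 73 67 11 0]
t=2: x=[73.0000 73.0000 73.0000 73.0000 73.0000 72.4471 62.6685 16.0355 1.1273] k=[73 73 73 73 73 68 59 16 2]
t=3: x=[73.0000 73.0000 73.0000 73.0000 72.5320 67.7711 56.3734 19.6298 3.5833] k=[73 73 73 73 72 67 53 18 2]
t=4: x=[73.0000 73.0000 73.0000 72.9049 71.6400 66.3335 51.7115 20.7101 3.7870] k=[73 73 73 73 73 69 53 23 6]
t=5: x=[73.0000 73.0000 73.0000 73.0000 72.6256 68.0049 52.3638 25.2465 8.1561] k=[73 73 73 73 73 64 52 22 7]
t=6: x=[73.0000 73.0000 73.0000 73.0000 72.1575 63.9611 51.0096 24.4196 9.0158] k=[73 73 73 73 68 68 51 24 8]
t=7: x=[73.0000 73.0000 73.0000 72.5244 68.5378 66.5675 50.7738 26.0722 10.1754] k=[73 73 73 73 73 71 50 27 14]
t=8: x=[73.0000 73.0000 73.0000 73.0000 72.8128 69.3043 50.5380 29.0242 16.1836] k=[73 73 73 73 71 66 47 33 19]
t=9: x=[73.0000 73.0000 73.0000 72.8098 70.7477 64.8940 48.2399 34.1213 21.4779] k=[73 73 73 73 71 61 52 36 24]
t=10: x=[73.0000 73.0000 73.0000 72.8098 70.2793 61.3980 52.0353 37.5085 26.4232] k=[73 73 73 69 70 59 55 40 22]
t=11: x=[73.0000 73.0000 72.6133 69.4706 68.9178 59.9966 54.6009 40.8316 24.9583] k=[73 73 73 69 71 61 55 38 26]
t=12: x=[73.0000 73.0000 72.6133 69.5657 69.9044 61.6770 54.6009 39.5982 28.4646] k=[73 73 70 73 71 63 52 44 27]

[1.0000, 1.0000, 0.9589, 1.0000, 0.9726, 0.8630, 0.7123, 0.6027, 0.3699]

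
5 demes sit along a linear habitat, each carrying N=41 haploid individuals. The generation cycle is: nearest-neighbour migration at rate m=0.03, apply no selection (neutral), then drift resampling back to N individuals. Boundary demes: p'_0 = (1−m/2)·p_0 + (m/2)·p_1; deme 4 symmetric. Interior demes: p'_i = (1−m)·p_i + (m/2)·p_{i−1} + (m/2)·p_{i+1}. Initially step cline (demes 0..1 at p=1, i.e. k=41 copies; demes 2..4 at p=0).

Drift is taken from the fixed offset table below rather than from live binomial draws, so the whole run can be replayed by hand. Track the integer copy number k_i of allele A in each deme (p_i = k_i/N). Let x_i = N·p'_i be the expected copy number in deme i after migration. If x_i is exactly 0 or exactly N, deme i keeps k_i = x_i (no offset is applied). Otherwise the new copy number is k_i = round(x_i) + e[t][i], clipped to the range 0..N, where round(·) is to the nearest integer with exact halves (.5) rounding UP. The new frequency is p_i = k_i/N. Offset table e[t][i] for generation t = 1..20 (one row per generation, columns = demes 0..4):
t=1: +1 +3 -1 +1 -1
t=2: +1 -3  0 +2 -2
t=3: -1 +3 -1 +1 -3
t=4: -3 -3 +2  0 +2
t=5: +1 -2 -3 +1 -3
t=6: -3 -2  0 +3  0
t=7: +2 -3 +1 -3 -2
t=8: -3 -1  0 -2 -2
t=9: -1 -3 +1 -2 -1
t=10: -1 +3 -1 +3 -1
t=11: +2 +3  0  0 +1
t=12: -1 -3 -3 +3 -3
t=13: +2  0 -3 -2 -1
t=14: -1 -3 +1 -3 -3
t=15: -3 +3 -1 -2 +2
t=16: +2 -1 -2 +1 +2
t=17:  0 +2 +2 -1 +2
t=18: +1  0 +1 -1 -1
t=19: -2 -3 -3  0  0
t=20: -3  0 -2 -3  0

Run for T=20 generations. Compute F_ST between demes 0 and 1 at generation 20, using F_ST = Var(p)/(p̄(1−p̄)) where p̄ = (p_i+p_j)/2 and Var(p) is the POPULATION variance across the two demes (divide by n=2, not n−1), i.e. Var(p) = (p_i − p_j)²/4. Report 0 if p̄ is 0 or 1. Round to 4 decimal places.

0.0061

t=0: k=[41 41 0 0 0]
t=1: x=[41.0000 40.3850 0.6150 0.0000 0.0000] k=[41 41 0 0 0]
t=2: x=[41.0000 40.3850 0.6150 0.0000 0.0000] k=[41 37 1 0 0]
t=3: x=[40.9400 36.5200 1.5250 0.0150 0.0000] k=[40 40 1 1 0]
t=4: x=[40.0000 39.4150 1.5850 0.9850 0.0150] k=[37 36 4 1 2]
t=5: x=[36.9850 35.5350 4.4350 1.0600 1.9850] k=[38 34 1 2 0]
t=6: x=[37.9400 33.5650 1.5100 1.9550 0.0300] k=[35 32 2 5 0]
t=7: x=[34.9550 31.5950 2.4950 4.8800 0.0750] k=[37 29 3 2 0]
t=8: x=[36.8800 28.7300 3.3750 1.9850 0.0300] k=[34 28 3 0 0]
t=9: x=[33.9100 27.7150 3.3300 0.0450 0.0000] k=[33 25 4 0 0]
t=10: x=[32.8800 24.8050 4.2550 0.0600 0.0000] k=[32 28 3 3 0]
t=11: x=[31.9400 27.6850 3.3750 2.9550 0.0450] k=[34 31 3 3 1]
t=12: x=[33.9550 30.6250 3.4200 2.9700 1.0300] k=[33 28 0 6 0]
t=13: x=[32.9250 27.6550 0.5100 5.8200 0.0900] k=[35 28 0 4 0]
t=14: x=[34.8950 27.6850 0.4800 3.8800 0.0600] k=[34 25 1 1 0]
t=15: x=[33.8650 24.7750 1.3600 0.9850 0.0150] k=[31 28 0 0 2]
t=16: x=[30.9550 27.6250 0.4200 0.0300 1.9700] k=[33 27 0 1 4]
t=17: x=[32.9100 26.6850 0.4200 1.0300 3.9550] k=[33 29 2 0 6]
t=18: x=[32.9400 28.6550 2.3750 0.1200 5.9100] k=[34 29 3 0 5]
t=19: x=[33.9250 28.6850 3.3450 0.1200 4.9250] k=[32 26 0 0 5]
t=20: x=[31.9100 25.7000 0.3900 0.0750 4.9250] k=[29 26 0 0 5]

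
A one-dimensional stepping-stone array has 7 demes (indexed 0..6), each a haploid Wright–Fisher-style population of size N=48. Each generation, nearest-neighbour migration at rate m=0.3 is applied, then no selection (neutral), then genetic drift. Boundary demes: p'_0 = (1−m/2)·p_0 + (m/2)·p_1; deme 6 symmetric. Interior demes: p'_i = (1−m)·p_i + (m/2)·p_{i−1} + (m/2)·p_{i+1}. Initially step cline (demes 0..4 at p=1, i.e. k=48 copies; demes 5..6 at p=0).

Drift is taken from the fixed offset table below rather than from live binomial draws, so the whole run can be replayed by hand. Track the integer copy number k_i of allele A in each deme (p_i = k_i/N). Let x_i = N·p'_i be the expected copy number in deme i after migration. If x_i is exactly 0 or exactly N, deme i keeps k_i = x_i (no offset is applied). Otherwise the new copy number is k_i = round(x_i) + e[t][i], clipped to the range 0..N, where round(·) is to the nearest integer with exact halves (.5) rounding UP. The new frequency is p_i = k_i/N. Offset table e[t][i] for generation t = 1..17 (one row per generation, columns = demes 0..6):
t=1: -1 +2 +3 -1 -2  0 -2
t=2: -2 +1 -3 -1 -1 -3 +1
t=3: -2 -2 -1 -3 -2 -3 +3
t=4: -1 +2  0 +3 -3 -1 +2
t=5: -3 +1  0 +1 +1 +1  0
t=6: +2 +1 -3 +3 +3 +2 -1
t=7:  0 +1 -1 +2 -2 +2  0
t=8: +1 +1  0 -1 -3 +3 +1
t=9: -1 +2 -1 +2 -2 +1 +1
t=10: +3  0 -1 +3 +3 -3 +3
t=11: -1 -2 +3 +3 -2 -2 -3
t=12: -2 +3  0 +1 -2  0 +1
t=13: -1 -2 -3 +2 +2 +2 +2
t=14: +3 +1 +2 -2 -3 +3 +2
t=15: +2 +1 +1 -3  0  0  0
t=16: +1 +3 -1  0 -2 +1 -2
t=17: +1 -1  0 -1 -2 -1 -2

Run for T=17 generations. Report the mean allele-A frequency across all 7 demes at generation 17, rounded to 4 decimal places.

0.7173

t=0: k=[48 48 48 48 48 0 0]
t=1: x=[48.0000 48.0000 48.0000 48.0000 40.8000 7.2000 0.0000] k=[48 48 48 48 39 7 0]
t=2: x=[48.0000 48.0000 48.0000 46.6500 35.5500 10.7500 1.0500] k=[48 48 48 46 35 8 2]
t=3: x=[48.0000 48.0000 47.7000 44.6500 32.6000 11.1500 2.9000] k=[48 48 47 42 31 8 6]
t=4: x=[48.0000 47.8500 46.4000 41.1000 29.2000 11.1500 6.3000] k=[48 48 46 44 26 10 8]
t=5: x=[48.0000 47.7000 46.0000 41.6000 26.3000 12.1000 8.3000] k=[48 48 46 43 27 13 8]
t=6: x=[48.0000 47.7000 45.8500 41.0500 27.3000 14.3500 8.7500] k=[48 48 43 44 30 16 8]
t=7: x=[48.0000 47.2500 43.9000 41.7500 30.0000 16.9000 9.2000] k=[48 48 43 44 28 19 9]
t=8: x=[48.0000 47.2500 43.9000 41.4500 29.0500 18.8500 10.5000] k=[48 48 44 40 26 22 12]
t=9: x=[48.0000 47.4000 44.0000 38.5000 27.5000 21.1000 13.5000] k=[48 48 43 41 26 22 15]
t=10: x=[48.0000 47.2500 43.4500 39.0500 27.6500 21.5500 16.0500] k=[48 47 42 42 31 19 19]
t=11: x=[47.8500 46.4000 42.7500 40.3500 30.8500 20.8000 19.0000] k=[47 44 46 43 29 19 16]
t=12: x=[46.5500 44.7500 45.2500 41.3500 29.6000 20.0500 16.4500] k=[45 48 45 42 28 20 17]
t=13: x=[45.4500 47.1000 45.0000 40.3500 28.9000 20.7500 17.4500] k=[44 45 42 42 31 23 19]
t=14: x=[44.1500 44.4000 42.4500 40.3500 31.4500 23.6000 19.6000] k=[47 45 44 38 28 27 22]
t=15: x=[46.7000 45.1500 43.2500 37.4000 29.3500 26.4000 22.7500] k=[48 46 44 34 29 26 23]
t=16: x=[47.7000 46.0000 42.8000 34.7500 29.3000 26.0000 23.4500] k=[48 48 42 35 27 27 21]
t=17: x=[48.0000 47.1000 41.8500 34.8500 28.2000 26.1000 21.9000] k=[48 46 42 34 26 25 20]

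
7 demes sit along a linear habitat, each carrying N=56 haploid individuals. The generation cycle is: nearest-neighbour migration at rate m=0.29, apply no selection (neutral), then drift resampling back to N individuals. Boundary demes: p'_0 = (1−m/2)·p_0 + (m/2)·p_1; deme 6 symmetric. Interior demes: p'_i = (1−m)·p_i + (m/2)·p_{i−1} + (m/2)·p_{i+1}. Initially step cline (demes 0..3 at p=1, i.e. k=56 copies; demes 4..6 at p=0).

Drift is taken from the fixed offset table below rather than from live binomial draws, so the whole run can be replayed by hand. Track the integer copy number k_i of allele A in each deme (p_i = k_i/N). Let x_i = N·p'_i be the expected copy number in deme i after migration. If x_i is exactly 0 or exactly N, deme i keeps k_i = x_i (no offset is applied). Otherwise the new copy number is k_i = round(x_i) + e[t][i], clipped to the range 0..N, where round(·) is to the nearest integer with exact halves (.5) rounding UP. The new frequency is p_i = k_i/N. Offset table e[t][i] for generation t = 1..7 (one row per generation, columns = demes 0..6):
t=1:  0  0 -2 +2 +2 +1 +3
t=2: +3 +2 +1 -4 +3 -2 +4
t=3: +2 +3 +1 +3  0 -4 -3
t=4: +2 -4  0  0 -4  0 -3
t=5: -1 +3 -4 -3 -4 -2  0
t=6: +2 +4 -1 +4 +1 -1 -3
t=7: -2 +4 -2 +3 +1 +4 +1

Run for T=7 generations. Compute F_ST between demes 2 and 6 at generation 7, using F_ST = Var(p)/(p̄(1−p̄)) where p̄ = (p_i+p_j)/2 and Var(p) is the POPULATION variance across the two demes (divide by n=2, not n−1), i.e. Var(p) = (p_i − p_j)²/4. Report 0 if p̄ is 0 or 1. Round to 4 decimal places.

t=0: k=[56 56 56 56 0 0 0]
t=1: x=[56.0000 56.0000 56.0000 47.8800 8.1200 0.0000 0.0000] k=[56 56 56 50 10 0 0]
t=2: x=[56.0000 56.0000 55.1300 45.0700 14.3500 1.4500 0.0000] k=[56 56 56 41 17 0 0]
t=3: x=[56.0000 56.0000 53.8250 39.6950 18.0150 2.4650 0.0000] k=[56 56 55 43 18 0 0]
t=4: x=[56.0000 55.8550 53.4050 41.1150 19.0150 2.6100 0.0000] k=[56 52 53 41 15 3 0]
t=5: x=[55.4200 52.7250 51.1150 38.9700 17.0300 4.3050 0.4350] k=[54 56 47 36 13 2 0]
t=6: x=[54.2900 54.4050 46.7100 34.2600 14.7400 3.3050 0.2900] k=[56 56 46 38 16 2 0]
t=7: x=[56.0000 54.5500 46.2900 35.9700 17.1600 3.7400 0.2900] k=[56 56 44 39 18 8 1]

0.6133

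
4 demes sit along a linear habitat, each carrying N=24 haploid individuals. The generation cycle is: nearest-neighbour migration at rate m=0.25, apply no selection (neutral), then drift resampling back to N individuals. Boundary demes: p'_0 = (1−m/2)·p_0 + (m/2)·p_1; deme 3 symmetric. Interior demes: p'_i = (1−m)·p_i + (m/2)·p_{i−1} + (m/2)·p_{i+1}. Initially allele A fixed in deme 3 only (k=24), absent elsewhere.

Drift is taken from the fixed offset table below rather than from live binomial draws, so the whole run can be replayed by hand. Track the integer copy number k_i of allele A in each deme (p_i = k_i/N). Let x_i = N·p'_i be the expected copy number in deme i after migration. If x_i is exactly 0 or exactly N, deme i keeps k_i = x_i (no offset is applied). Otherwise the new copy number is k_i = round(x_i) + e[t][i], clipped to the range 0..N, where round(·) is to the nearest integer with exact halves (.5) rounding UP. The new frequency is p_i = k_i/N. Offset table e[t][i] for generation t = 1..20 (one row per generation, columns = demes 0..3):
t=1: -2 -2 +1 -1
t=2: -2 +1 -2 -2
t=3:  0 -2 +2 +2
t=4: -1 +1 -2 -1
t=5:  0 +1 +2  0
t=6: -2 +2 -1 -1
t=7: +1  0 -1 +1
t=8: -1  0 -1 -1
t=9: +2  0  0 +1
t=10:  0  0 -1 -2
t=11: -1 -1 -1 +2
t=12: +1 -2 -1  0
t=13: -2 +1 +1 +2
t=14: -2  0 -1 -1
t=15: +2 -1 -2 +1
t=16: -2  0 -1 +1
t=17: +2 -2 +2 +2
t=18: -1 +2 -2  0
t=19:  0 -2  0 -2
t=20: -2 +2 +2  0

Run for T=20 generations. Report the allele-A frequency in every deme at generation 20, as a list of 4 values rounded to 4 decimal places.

[0.0000, 0.1667, 0.2917, 0.2917]

t=0: k=[0 0 0 24]
t=1: x=[0.0000 0.0000 3.0000 21.0000] k=[0 0 4 20]
t=2: x=[0.0000 0.5000 5.5000 18.0000] k=[0 2 4 16]
t=3: x=[0.2500 2.0000 5.2500 14.5000] k=[0 0 7 17]
t=4: x=[0.0000 0.8750 7.3750 15.7500] k=[0 2 5 15]
t=5: x=[0.2500 2.1250 5.8750 13.7500] k=[0 3 8 14]
t=6: x=[0.3750 3.2500 8.1250 13.2500] k=[0 5 7 12]
t=7: x=[0.6250 4.6250 7.3750 11.3750] k=[2 5 6 12]
t=8: x=[2.3750 4.7500 6.6250 11.2500] k=[1 5 6 10]
t=9: x=[1.5000 4.6250 6.3750 9.5000] k=[4 5 6 11]
t=10: x=[4.1250 5.0000 6.5000 10.3750] k=[4 5 6 8]
t=11: x=[4.1250 5.0000 6.1250 7.7500] k=[3 4 5 10]
t=12: x=[3.1250 4.0000 5.5000 9.3750] k=[4 2 5 9]
t=13: x=[3.7500 2.6250 5.1250 8.5000] k=[2 4 6 11]
t=14: x=[2.2500 4.0000 6.3750 10.3750] k=[0 4 5 9]
t=15: x=[0.5000 3.6250 5.3750 8.5000] k=[3 3 3 10]
t=16: x=[3.0000 3.0000 3.8750 9.1250] k=[1 3 3 10]
t=17: x=[1.2500 2.7500 3.8750 9.1250] k=[3 1 6 11]
t=18: x=[2.7500 1.8750 6.0000 10.3750] k=[2 4 4 10]
t=19: x=[2.2500 3.7500 4.7500 9.2500] k=[2 2 5 7]
t=20: x=[2.0000 2.3750 4.8750 6.7500] k=[0 4 7 7]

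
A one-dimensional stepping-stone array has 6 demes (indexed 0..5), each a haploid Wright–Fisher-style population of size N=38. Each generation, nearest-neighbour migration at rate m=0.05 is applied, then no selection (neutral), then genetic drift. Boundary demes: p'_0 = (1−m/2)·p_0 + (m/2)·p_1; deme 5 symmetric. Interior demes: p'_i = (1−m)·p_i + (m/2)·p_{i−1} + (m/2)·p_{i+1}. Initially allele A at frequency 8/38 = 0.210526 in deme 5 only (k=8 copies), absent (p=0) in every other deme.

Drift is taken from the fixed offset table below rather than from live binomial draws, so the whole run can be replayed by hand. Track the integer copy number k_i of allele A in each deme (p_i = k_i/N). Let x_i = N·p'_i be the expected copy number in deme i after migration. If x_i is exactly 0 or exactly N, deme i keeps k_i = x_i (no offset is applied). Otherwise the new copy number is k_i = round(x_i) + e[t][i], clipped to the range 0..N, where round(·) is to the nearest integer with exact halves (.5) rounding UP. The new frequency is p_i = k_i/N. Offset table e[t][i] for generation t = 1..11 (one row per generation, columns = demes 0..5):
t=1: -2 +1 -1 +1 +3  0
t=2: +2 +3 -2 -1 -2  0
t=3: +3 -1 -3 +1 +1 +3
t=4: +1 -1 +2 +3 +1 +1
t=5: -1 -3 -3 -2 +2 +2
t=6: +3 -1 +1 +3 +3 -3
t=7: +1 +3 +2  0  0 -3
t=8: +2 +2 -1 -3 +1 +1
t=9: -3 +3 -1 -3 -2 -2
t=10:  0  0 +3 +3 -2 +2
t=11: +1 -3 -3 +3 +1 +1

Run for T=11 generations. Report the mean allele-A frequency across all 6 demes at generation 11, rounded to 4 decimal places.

t=0: k=[0 0 0 0 0 8]
t=1: x=[0.0000 0.0000 0.0000 0.0000 0.2000 7.8000] k=[0 0 0 0 3 8]
t=2: x=[0.0000 0.0000 0.0000 0.0750 3.0500 7.8750] k=[0 0 0 0 1 8]
t=3: x=[0.0000 0.0000 0.0000 0.0250 1.1500 7.8250] k=[0 0 0 1 2 11]
t=4: x=[0.0000 0.0000 0.0250 1.0000 2.2000 10.7750] k=[0 0 2 4 3 12]
t=5: x=[0.0000 0.0500 2.0000 3.9250 3.2500 11.7750] k=[0 0 0 2 5 14]
t=6: x=[0.0000 0.0000 0.0500 2.0250 5.1500 13.7750] k=[0 0 1 5 8 11]
t=7: x=[0.0000 0.0250 1.0750 4.9750 8.0000 10.9250] k=[0 3 3 5 8 8]
t=8: x=[0.0750 2.9250 3.0500 5.0250 7.9250 8.0000] k=[2 5 2 2 9 9]
t=9: x=[2.0750 4.8500 2.0750 2.1750 8.8250 9.0000] k=[0 8 1 0 7 7]
t=10: x=[0.2000 7.6250 1.1500 0.2000 6.8250 7.0000] k=[0 8 4 3 5 9]
t=11: x=[0.2000 7.7000 4.0750 3.0750 5.0500 8.9000] k=[1 5 1 6 6 10]

0.1272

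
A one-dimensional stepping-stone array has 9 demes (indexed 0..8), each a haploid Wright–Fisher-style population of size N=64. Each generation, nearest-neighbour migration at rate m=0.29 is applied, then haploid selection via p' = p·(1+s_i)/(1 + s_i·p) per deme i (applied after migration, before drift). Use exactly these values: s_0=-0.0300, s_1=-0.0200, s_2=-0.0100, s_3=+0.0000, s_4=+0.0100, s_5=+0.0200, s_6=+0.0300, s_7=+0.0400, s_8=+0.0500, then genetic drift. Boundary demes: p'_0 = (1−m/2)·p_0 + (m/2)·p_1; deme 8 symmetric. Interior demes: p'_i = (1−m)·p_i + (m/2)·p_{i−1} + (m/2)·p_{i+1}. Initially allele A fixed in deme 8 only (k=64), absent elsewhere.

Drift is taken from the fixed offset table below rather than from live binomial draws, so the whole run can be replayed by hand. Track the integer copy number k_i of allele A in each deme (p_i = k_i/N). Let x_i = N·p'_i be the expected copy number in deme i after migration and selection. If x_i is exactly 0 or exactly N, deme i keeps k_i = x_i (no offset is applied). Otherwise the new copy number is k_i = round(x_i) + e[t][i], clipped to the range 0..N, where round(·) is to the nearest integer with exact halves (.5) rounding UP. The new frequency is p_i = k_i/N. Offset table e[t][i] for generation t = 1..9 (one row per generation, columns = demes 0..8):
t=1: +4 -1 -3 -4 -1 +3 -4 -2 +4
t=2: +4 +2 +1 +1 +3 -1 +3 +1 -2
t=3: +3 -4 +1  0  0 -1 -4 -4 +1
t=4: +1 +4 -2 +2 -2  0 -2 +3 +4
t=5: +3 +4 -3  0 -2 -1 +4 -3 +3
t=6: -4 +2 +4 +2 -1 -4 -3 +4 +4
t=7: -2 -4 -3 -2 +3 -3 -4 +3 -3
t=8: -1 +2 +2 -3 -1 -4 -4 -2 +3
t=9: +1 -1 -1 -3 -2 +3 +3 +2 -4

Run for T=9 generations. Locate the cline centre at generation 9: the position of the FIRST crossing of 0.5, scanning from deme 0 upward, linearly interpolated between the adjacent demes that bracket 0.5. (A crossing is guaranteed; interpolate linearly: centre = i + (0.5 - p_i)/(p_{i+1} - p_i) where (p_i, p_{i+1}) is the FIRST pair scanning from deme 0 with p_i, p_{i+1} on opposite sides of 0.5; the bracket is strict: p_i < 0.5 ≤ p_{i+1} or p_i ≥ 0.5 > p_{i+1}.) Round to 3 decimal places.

t=0: k=[0 0 0 0 0 0 0 0 64]
t=1: x=[0.0000 0.0000 0.0000 0.0000 0.0000 0.0000 0.0000 9.5955 55.1005] k=[0 0 0 0 0 0 0 8 59]
t=2: x=[0.0000 0.0000 0.0000 0.0000 0.0000 0.0000 1.1942 14.6738 52.0854] k=[0 0 0 0 0 0 4 16 50]
t=3: x=[0.0000 0.0000 0.0000 0.0000 0.0000 0.5915 5.3020 19.7211 45.7139] k=[0 0 0 0 0 0 1 16 47]
t=4: x=[0.0000 0.0000 0.0000 0.0000 0.0000 0.1479 3.1165 18.8371 43.1958] k=[0 0 0 0 0 0 1 22 47]
t=5: x=[0.0000 0.0000 0.0000 0.0000 0.0000 0.1479 4.0097 23.1564 44.0510] k=[0 0 0 0 0 0 8 20 47]
t=6: x=[0.0000 0.0000 0.0000 0.0000 0.0000 1.1828 8.8020 22.7467 43.7661] k=[0 0 0 0 0 0 6 27 48]
t=7: x=[0.0000 0.0000 0.0000 0.0000 0.0000 0.8872 8.3881 27.6140 45.6012] k=[0 0 0 0 0 0 4 31 43]
t=8: x=[0.0000 0.0000 0.0000 0.0000 0.0000 0.5915 7.5292 29.4475 41.9701] k=[0 0 0 0 0 0 4 27 45]
t=9: x=[0.0000 0.0000 0.0000 0.0000 0.0000 0.5915 6.9357 26.8845 43.0827] k=[0 0 0 0 0 4 10 29 39]

7.300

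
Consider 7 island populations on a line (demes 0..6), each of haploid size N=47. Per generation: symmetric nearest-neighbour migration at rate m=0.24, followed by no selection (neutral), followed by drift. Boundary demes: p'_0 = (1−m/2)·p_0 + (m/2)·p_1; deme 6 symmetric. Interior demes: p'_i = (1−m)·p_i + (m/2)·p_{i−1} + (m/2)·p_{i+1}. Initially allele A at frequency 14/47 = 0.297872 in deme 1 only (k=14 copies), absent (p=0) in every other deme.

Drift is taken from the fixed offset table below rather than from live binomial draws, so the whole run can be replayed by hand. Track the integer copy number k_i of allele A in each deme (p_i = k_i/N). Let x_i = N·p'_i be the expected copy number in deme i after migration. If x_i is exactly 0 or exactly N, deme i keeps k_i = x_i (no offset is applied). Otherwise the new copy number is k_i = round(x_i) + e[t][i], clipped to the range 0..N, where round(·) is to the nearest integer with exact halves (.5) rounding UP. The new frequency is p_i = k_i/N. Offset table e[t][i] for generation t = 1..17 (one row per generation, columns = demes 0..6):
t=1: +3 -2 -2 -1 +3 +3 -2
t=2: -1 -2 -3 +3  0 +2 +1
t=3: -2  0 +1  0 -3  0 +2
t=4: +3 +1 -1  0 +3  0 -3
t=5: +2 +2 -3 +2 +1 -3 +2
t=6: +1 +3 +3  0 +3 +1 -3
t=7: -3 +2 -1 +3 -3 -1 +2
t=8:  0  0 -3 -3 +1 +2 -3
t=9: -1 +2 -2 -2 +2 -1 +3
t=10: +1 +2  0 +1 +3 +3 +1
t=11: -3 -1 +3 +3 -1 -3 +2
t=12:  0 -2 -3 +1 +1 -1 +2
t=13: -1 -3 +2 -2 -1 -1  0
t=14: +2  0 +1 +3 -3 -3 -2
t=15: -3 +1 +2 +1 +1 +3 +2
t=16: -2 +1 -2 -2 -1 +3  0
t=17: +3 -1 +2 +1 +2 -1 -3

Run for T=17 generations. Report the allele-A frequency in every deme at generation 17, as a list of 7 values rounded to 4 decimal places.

[0.0851, 0.0638, 0.1489, 0.1064, 0.1064, 0.0851, 0.0213]

t=0: k=[0 14 0 0 0 0 0]
t=1: x=[1.6800 10.6400 1.6800 0.0000 0.0000 0.0000 0.0000] k=[5 9 0 0 0 0 0]
t=2: x=[5.4800 7.4400 1.0800 0.0000 0.0000 0.0000 0.0000] k=[4 5 0 0 0 0 0]
t=3: x=[4.1200 4.2800 0.6000 0.0000 0.0000 0.0000 0.0000] k=[2 4 2 0 0 0 0]
t=4: x=[2.2400 3.5200 2.0000 0.2400 0.0000 0.0000 0.0000] k=[5 5 1 0 0 0 0]
t=5: x=[5.0000 4.5200 1.3600 0.1200 0.0000 0.0000 0.0000] k=[7 7 0 2 0 0 0]
t=6: x=[7.0000 6.1600 1.0800 1.5200 0.2400 0.0000 0.0000] k=[8 9 4 2 3 0 0]
t=7: x=[8.1200 8.2800 4.3600 2.3600 2.5200 0.3600 0.0000] k=[5 10 3 5 0 0 0]
t=8: x=[5.6000 8.5600 4.0800 4.1600 0.6000 0.0000 0.0000] k=[6 9 1 1 2 0 0]
t=9: x=[6.3600 7.6800 1.9600 1.1200 1.6400 0.2400 0.0000] k=[5 10 0 0 4 0 0]
t=10: x=[5.6000 8.2000 1.2000 0.4800 3.0400 0.4800 0.0000] k=[7 10 1 1 6 3 0]
t=11: x=[7.3600 8.5600 2.0800 1.6000 5.0400 3.0000 0.3600] k=[4 8 5 5 4 0 2]
t=12: x=[4.4800 7.1600 5.3600 4.8800 3.6400 0.7200 1.7600] k=[4 5 2 6 5 0 4]
t=13: x=[4.1200 4.5200 2.8400 5.4000 4.5200 1.0800 3.5200] k=[3 2 5 3 4 0 4]
t=14: x=[2.8800 2.4800 4.4000 3.3600 3.4000 0.9600 3.5200] k=[5 2 5 6 0 0 2]
t=15: x=[4.6400 2.7200 4.7600 5.1600 0.7200 0.2400 1.7600] k=[2 4 7 6 2 3 4]
t=16: x=[2.2400 4.1200 6.5200 5.6400 2.6000 3.0000 3.8800] k=[0 5 5 4 2 6 4]
t=17: x=[0.6000 4.4000 4.8800 3.8800 2.7200 5.2800 4.2400] k=[4 3 7 5 5 4 1]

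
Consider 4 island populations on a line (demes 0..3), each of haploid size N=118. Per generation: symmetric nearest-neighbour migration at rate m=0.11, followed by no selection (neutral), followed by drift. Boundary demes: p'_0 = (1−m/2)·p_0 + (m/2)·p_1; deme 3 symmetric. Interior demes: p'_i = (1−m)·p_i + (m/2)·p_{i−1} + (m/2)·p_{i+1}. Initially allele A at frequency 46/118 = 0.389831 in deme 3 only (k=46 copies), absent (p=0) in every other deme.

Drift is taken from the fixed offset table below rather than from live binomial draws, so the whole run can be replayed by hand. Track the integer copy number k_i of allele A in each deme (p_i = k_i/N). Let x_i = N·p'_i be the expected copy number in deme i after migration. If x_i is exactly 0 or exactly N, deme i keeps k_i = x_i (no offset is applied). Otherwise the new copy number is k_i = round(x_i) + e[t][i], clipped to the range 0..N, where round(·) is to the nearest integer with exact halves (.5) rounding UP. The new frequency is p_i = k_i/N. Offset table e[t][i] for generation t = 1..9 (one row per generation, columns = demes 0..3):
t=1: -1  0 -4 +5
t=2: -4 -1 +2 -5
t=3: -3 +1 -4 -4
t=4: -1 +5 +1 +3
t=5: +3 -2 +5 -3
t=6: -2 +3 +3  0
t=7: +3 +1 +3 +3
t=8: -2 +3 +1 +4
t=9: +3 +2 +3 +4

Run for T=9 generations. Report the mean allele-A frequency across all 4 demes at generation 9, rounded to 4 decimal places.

0.1653

t=0: k=[0 0 0 46]
t=1: x=[0.0000 0.0000 2.5300 43.4700] k=[0 0 0 48]
t=2: x=[0.0000 0.0000 2.6400 45.3600] k=[0 0 5 40]
t=3: x=[0.0000 0.2750 6.6500 38.0750] k=[0 1 3 34]
t=4: x=[0.0550 1.0550 4.5950 32.2950] k=[0 6 6 35]
t=5: x=[0.3300 5.6700 7.5950 33.4050] k=[3 4 13 30]
t=6: x=[3.0550 4.4400 13.4400 29.0650] k=[1 7 16 29]
t=7: x=[1.3300 7.1650 16.2200 28.2850] k=[4 8 19 31]
t=8: x=[4.2200 8.3850 19.0550 30.3400] k=[2 11 20 34]
t=9: x=[2.4950 11.0000 20.2750 33.2300] k=[5 13 23 37]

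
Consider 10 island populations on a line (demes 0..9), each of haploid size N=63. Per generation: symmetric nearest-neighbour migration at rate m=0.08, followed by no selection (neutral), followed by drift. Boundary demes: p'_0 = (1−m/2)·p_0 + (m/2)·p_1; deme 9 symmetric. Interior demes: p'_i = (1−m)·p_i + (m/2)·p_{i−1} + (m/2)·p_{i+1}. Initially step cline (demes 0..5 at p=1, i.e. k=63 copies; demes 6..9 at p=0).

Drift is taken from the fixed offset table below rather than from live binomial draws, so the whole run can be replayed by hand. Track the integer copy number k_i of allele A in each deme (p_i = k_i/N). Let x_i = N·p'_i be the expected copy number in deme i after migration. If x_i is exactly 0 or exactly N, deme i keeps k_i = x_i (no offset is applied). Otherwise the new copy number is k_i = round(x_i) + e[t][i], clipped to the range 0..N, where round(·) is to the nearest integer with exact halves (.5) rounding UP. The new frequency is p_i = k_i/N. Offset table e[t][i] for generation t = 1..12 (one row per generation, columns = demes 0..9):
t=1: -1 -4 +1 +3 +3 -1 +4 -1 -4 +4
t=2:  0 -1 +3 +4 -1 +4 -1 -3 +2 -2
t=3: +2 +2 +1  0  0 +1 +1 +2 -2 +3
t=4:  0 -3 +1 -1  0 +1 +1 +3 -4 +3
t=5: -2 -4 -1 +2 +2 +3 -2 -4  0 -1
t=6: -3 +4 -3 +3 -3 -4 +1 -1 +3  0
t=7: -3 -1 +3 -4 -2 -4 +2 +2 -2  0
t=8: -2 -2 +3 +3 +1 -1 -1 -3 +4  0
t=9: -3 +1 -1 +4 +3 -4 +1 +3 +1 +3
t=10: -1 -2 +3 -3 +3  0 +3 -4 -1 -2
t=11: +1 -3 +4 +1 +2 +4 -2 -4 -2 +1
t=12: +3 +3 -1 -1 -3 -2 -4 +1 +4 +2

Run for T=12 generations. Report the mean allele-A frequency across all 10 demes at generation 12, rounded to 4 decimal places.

t=0: k=[63 63 63 63 63 63 0 0 0 0]
t=1: x=[63.0000 63.0000 63.0000 63.0000 63.0000 60.4800 2.5200 0.0000 0.0000 0.0000] k=[63 63 63 63 63 59 7 0 0 0]
t=2: x=[63.0000 63.0000 63.0000 63.0000 62.8400 57.0800 8.8000 0.2800 0.0000 0.0000] k=[63 63 63 63 62 61 8 0 0 0]
t=3: x=[63.0000 63.0000 63.0000 62.9600 62.0000 58.9200 9.8000 0.3200 0.0000 0.0000] k=[63 63 63 63 62 60 11 2 0 0]
t=4: x=[63.0000 63.0000 63.0000 62.9600 61.9600 58.1200 12.6000 2.2800 0.0800 0.0000] k=[63 63 63 62 62 59 14 5 0 0]
t=5: x=[63.0000 63.0000 62.9600 62.0400 61.8800 57.3200 15.4400 5.1600 0.2000 0.0000] k=[63 63 62 63 63 60 13 1 0 0]
t=6: x=[63.0000 62.9600 62.0800 62.9600 62.8800 58.2400 14.4000 1.4400 0.0400 0.0000] k=[63 63 59 63 60 54 15 0 3 0]
t=7: x=[63.0000 62.8400 59.3200 62.7200 59.8800 52.6800 15.9600 0.7200 2.7600 0.1200] k=[63 62 62 59 58 49 18 3 1 0]
t=8: x=[62.9600 62.0400 61.8800 59.0800 57.6800 48.1200 18.6400 3.5200 1.0400 0.0400] k=[61 60 63 62 59 47 18 1 5 0]
t=9: x=[60.9600 60.1600 62.8400 61.9200 58.6400 46.3200 18.4800 1.8400 4.6400 0.2000] k=[58 61 62 63 62 42 19 5 6 3]
t=10: x=[58.1200 60.9200 62.0000 62.9200 61.2400 41.8800 19.3600 5.6000 5.8400 3.1200] k=[57 59 63 60 63 42 22 2 5 1]
t=11: x=[57.0800 59.0800 62.7200 60.2400 62.0400 42.0400 22.0000 2.9200 4.7200 1.1600] k=[58 56 63 61 63 46 20 0 3 2]
t=12: x=[57.9200 56.3600 62.6400 61.1600 62.2400 45.6400 20.2400 0.9200 2.8400 2.0400] k=[61 59 62 60 59 44 16 2 7 4]

0.5937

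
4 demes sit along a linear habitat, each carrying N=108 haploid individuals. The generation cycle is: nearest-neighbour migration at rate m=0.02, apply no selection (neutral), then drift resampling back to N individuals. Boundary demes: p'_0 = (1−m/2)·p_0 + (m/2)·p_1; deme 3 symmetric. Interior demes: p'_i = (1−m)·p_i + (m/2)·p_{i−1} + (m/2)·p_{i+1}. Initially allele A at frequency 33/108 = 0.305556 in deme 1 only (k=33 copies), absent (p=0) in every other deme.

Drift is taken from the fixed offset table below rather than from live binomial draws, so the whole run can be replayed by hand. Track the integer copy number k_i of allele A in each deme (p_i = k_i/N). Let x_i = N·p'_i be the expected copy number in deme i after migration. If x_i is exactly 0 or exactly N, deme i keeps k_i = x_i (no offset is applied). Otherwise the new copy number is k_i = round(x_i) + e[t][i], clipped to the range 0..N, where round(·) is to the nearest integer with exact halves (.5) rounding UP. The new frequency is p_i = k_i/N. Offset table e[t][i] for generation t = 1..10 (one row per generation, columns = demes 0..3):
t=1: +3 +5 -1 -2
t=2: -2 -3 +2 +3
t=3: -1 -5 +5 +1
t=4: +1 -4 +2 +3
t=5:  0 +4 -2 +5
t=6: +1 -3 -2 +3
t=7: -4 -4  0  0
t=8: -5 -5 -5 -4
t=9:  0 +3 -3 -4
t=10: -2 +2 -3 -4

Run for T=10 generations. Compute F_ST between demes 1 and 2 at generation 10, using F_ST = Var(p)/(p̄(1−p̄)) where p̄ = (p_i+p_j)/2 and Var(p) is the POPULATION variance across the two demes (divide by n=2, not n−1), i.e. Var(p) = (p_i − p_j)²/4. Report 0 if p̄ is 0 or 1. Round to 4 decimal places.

t=0: k=[0 33 0 0]
t=1: x=[0.3300 32.3400 0.3300 0.0000] k=[3 37 0 0]
t=2: x=[3.3400 36.2900 0.3700 0.0000] k=[1 33 2 0]
t=3: x=[1.3200 32.3700 2.2900 0.0200] k=[0 27 7 1]
t=4: x=[0.2700 26.5300 7.1400 1.0600] k=[1 23 9 4]
t=5: x=[1.2200 22.6400 9.0900 4.0500] k=[1 27 7 9]
t=6: x=[1.2600 26.5400 7.2200 8.9800] k=[2 24 5 12]
t=7: x=[2.2200 23.5900 5.2600 11.9300] k=[0 20 5 12]
t=8: x=[0.2000 19.6500 5.2200 11.9300] k=[0 15 0 8]
t=9: x=[0.1500 14.7000 0.2300 7.9200] k=[0 18 0 4]
t=10: x=[0.1800 17.6400 0.2200 3.9600] k=[0 20 0 0]

0.1020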